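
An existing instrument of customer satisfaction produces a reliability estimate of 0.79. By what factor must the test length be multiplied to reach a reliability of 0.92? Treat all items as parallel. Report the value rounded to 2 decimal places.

3.06

n = 0.92(1 − 0.79) / [0.79(1 − 0.92)]
  = 0.1932 / 0.0632 = 3.0570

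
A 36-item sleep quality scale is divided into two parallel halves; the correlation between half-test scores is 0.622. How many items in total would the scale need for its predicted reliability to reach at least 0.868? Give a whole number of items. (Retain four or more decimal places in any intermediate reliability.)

72

r_full = 2(0.622)/(1 + 0.622) = 0.7670
Solve Spearman-Brown for n: n = 0.868(1 − 0.7670) / [0.7670(1 − 0.868)] = 1.9976
Items = 1.9976 × 36 ≈ 71.91 → 72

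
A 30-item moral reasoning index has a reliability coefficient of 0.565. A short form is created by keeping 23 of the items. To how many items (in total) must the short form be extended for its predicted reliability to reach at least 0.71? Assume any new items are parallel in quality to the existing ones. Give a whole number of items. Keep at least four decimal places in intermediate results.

First, r for the 23-item form: n = 23/30 = 0.7667, so r_23 = 0.7667·0.565/(1 + (0.7667 − 1)·0.565) = 0.4990
Then solve for n' with r_old = 0.4990, r_target = 0.71: n' = 0.71(1 − 0.4990)/[0.4990(1 − 0.71)] = 2.4581
Total items = 2.4581 × 23 = 56.54, rounded up to 57.

57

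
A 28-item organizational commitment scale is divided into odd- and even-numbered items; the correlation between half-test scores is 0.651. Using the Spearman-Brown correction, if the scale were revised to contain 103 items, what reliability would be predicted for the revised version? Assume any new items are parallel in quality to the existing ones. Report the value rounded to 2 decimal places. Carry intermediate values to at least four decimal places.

0.93

Full-test reliability from the split-half r: r_full = 2(0.651)/(1 + 0.651) = 0.7886
Then adjust to 103 items: n = 103/28 = 3.6786
r_new = n·r_full / (1 + (n − 1)·r_full) = 2.9009 / 3.1123 ≈ 0.9321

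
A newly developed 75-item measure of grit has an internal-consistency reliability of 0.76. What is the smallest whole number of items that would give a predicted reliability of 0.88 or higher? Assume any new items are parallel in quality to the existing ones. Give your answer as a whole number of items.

174

n = 0.88(1 − 0.76) / [0.76(1 − 0.88)]
  = 0.2112 / 0.0912 = 2.3158
Items needed = n × 75 = 2.3158 × 75 ≈ 173.69 → round up to 174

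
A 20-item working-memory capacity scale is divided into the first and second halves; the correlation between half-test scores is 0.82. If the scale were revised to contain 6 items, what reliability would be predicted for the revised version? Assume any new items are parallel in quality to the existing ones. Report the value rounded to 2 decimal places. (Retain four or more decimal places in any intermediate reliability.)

Full-test reliability from the split-half r: r_full = 2(0.82)/(1 + 0.82) = 0.9011
Then adjust to 6 items: n = 6/20 = 0.3000
r_new = n·r_full / (1 + (n − 1)·r_full) = 0.2703 / 0.3692 ≈ 0.7321

0.73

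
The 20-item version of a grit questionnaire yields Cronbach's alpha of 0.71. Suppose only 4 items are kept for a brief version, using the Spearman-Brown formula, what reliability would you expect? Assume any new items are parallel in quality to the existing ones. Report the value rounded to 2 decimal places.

0.33

The new length is 4/20 = 0.2 times the old.
Apply the Spearman-Brown prophecy formula, r' = nr / [1 + (n − 1)r]:
r_new = (0.2 × 0.71) / (1 + (0.2 − 1) × 0.71)
r_new = 0.1420 / 0.4320 ≈ 0.3287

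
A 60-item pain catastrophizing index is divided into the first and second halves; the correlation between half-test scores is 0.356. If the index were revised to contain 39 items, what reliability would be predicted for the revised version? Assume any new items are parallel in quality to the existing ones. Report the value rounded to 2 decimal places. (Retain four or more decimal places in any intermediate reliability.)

0.42

Spearman-Brown correction (n = 2): r_full = 2·0.356/(1 + 0.356) = 0.5251
Length factor from 60 to 39 items: n = 39/60 = 0.6500
r_new = n·r_full / (1 + (n − 1)·r_full) = 0.3413 / 0.8162 ≈ 0.4182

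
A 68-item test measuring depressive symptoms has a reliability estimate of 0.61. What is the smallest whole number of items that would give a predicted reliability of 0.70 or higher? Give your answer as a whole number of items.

Rearranging the Spearman-Brown formula for n,
n = r*(1 − r) / [ r (1 − r*) ]
n = [0.70 × 0.39] / [0.61 × 0.30]
  = 0.2730 / 0.1830 = 1.4918
So the test needs 1.4918 × 68 ≈ 101.44 items; rounding up, 102.

102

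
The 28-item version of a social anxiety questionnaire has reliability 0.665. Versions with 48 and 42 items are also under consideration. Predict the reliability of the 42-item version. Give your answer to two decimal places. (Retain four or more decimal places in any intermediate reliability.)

The 48-item form is not needed; work directly from the 28-item form with n = 42/28 = 1.5000.
r_{42} = n·r / (1 + (n − 1)·r) = 0.9975 / 1.3325 ≈ 0.7486

0.75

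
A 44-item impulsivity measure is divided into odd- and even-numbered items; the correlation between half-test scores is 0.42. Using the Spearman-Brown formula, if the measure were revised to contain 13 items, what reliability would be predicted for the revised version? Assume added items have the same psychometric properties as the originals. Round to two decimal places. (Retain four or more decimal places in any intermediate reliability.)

0.30

First correct the split-half correlation to full-test reliability: r_full = 2 × 0.42 / (1 + 0.42) ≈ 0.5915
Length factor from 44 to 13 items: n = 13/44 = 0.2955
r_new = n·r_full / (1 + (n − 1)·r_full) = 0.1748 / 0.5833 ≈ 0.2997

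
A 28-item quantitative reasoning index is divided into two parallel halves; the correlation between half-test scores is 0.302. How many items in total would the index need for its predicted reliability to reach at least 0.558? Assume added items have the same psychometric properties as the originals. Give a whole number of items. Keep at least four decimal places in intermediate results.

41

r_full = 2(0.302)/(1 + 0.302) = 0.4639
Solve Spearman-Brown for n: n = 0.558(1 − 0.4639) / [0.4639(1 − 0.558)] = 1.4589
Items = 1.4589 × 28 ≈ 40.85 → 41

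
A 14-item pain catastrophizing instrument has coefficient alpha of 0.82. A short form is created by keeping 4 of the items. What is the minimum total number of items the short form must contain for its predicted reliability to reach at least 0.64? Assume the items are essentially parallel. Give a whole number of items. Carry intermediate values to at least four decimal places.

Short-form reliability: n = 4/14 = 0.2857; r_4 = n·r/(1+(n−1)r) ≈ 0.5655
Then solve for n' with r_old = 0.5655, r_target = 0.64: n' = 0.64(1 − 0.5655)/[0.5655(1 − 0.64)] = 1.3659
Total items = 1.3659 × 4 = 5.46, rounded up to 6.

6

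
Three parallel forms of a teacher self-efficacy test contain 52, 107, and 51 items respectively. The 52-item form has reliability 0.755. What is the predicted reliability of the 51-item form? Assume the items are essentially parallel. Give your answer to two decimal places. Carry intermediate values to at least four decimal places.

The 107-item form is not needed; work directly from the 52-item form with n = 51/52 = 0.9808.
r_{51} = n·r / (1 + (n − 1)·r) = 0.7405 / 0.9855 ≈ 0.7514

0.75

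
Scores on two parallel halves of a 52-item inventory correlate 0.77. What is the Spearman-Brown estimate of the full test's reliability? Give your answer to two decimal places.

0.87

Each half is half the length of the full test, so the full test is n = 2 times a half.
r_full = 2(0.77) / (1 + 0.77)
r_full = 1.5400 / 1.7700 ≈ 0.8701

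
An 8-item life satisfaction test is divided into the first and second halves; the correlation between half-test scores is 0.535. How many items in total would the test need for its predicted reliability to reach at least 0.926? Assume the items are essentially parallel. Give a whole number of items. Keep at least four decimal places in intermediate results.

44

Corrected full-test reliability: r_full = 2 × 0.535 / (1 + 0.535) ≈ 0.6971
n = r_tgt(1 − r_full) / [r_full(1 − r_tgt)] = 0.926 × 0.3029 / (0.6971 × 0.074) ≈ 5.4373
Required items = 5.4373 × 8 = 43.50, so 44 items.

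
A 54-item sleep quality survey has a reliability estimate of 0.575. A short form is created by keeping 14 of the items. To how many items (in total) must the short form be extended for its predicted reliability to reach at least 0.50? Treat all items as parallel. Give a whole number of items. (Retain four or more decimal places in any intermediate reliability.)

Short-form reliability: n = 14/54 = 0.2593; r_14 = n·r/(1+(n−1)r) ≈ 0.2597
Length factor from the short form to reach 0.50: n' = 0.50(1 − 0.2597) / [0.2597(1 − 0.50)] ≈ 2.8506
Items = 2.8506 × 14 ≈ 39.91 → 40

40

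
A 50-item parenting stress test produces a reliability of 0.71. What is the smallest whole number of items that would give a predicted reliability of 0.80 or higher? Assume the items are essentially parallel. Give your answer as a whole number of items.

n = [0.80 × 0.29] / [0.71 × 0.20]
n = 0.2320 / 0.1420 ≈ 1.6338
1.6338 × 50 = 81.69 → 82 items

82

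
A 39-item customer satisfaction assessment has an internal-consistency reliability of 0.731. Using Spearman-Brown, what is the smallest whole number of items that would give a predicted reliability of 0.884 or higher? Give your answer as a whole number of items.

110

Spearman-Brown solved for the length factor n:
n = r*(1 − r) / [ r (1 − r*) ]
n = [0.884 × 0.269] / [0.731 × 0.116]
n = 0.237796 / 0.084796 ≈ 2.8043
Items needed = n × 39 = 2.8043 × 39 ≈ 109.37 → round up to 110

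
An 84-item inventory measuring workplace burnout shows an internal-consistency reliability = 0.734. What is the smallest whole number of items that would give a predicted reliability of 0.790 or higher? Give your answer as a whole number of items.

Rearranging the Spearman-Brown formula for n,
n = r_target (1 − r_old) / [ r_old (1 − r_target) ]
n = 0.790(1 − 0.734) / [0.734(1 − 0.790)]
  = 0.210140 / 0.154140 = 1.3633
Items needed = n × 84 = 1.3633 × 84 ≈ 114.52 → round up to 115

115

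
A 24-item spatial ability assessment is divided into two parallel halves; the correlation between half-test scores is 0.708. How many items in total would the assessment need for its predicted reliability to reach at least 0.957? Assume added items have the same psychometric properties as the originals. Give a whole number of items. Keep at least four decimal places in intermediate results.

111

r_full = 2(0.708)/(1 + 0.708) = 0.8290
Solve Spearman-Brown for n: n = 0.957(1 − 0.8290) / [0.8290(1 − 0.957)] = 4.5908
Items = 4.5908 × 24 ≈ 110.18 → 111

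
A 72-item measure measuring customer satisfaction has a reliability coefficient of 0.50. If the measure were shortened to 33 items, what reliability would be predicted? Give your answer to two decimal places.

0.31

The new length is 33/72 = 0.4583 times the old.
Apply the Spearman-Brown prophecy formula, r' = nr / [1 + (n − 1)r]:
r_new = 0.4583·0.50 / [1 + (0.4583 − 1)·0.50]
     = 0.2291 / 0.7291 = 0.3142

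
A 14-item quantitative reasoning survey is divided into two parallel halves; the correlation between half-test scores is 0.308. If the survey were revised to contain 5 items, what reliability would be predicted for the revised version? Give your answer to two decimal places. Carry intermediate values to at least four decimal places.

Full-test reliability from the split-half r: r_full = 2(0.308)/(1 + 0.308) = 0.4709
Then adjust to 5 items: n = 5/14 = 0.3571
r_new = n·r_full / (1 + (n − 1)·r_full) = 0.1682 / 0.6973 ≈ 0.2412

0.24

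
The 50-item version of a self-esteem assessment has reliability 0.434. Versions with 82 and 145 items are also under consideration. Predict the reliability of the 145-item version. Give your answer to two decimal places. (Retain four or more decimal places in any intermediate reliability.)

Only the ratio of lengths matters: n = 145/50 = 2.9000
r_{145} = n·r / (1 + (n − 1)·r) = 1.2586 / 1.8246 ≈ 0.6898

0.69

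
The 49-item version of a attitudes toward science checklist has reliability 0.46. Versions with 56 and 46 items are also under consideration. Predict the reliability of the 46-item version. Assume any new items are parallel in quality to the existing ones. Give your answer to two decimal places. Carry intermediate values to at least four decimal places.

The 56-item form is not needed; work directly from the 49-item form with n = 46/49 = 0.9388.
r_{46} = n·r / (1 + (n − 1)·r) = 0.4318 / 0.9718 ≈ 0.4443

0.44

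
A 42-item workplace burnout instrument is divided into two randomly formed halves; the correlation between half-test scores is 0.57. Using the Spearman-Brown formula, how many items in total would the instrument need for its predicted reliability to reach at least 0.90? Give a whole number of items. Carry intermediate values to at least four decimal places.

143

Corrected full-test reliability: r_full = 2 × 0.57 / (1 + 0.57) ≈ 0.7261
n = r_tgt(1 − r_full) / [r_full(1 − r_tgt)] = 0.90 × 0.2739 / (0.7261 × 0.10) ≈ 3.3950
Required items = 3.3950 × 42 = 142.59, so 143 items.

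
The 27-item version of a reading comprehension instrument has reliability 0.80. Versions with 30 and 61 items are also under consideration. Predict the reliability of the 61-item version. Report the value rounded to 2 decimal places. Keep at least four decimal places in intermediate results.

The 30-item form is not needed; work directly from the 27-item form with n = 61/27 = 2.2593.
r_{61} = n·r / (1 + (n − 1)·r) = 1.8074 / 2.0074 ≈ 0.9004

0.90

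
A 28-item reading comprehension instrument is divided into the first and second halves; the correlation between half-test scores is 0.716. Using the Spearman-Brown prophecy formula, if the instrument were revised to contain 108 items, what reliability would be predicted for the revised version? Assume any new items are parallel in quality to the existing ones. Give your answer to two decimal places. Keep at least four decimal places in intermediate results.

0.95

First correct the split-half correlation to full-test reliability: r_full = 2 × 0.716 / (1 + 0.716) ≈ 0.8345
Then adjust to 108 items: n = 108/28 = 3.8571
r_new = n·r_full / (1 + (n − 1)·r_full) = 3.2187 / 3.3842 ≈ 0.9511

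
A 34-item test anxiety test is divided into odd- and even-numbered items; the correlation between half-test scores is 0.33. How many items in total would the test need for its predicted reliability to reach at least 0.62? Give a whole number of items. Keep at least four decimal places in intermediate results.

r_full = 2(0.33)/(1 + 0.33) = 0.4962
n = r_tgt(1 − r_full) / [r_full(1 − r_tgt)] = 0.62 × 0.5038 / (0.4962 × 0.38) ≈ 1.6566
Required items = 1.6566 × 34 = 56.32, so 57 items.

57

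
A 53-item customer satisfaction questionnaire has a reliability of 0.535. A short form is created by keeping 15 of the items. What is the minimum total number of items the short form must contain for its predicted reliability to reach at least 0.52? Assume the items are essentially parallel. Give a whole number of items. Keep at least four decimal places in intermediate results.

Short-form reliability: n = 15/53 = 0.2830; r_15 = n·r/(1+(n−1)r) ≈ 0.2456
Then solve for n' with r_old = 0.2456, r_target = 0.52: n' = 0.52(1 − 0.2456)/[0.2456(1 − 0.52)] = 3.3276
Total items = 3.3276 × 15 = 49.91, rounded up to 50.

50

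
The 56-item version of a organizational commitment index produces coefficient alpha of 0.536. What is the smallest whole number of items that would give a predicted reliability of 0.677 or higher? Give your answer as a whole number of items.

102

Spearman-Brown solved for the length factor n:
n = r_target (1 − r_old) / [ r_old (1 − r_target) ]
n = 0.677(1 − 0.536) / [0.536(1 − 0.677)]
  = 0.314128 / 0.173128 = 1.8144
Items needed = n × 56 = 1.8144 × 56 ≈ 101.61 → round up to 102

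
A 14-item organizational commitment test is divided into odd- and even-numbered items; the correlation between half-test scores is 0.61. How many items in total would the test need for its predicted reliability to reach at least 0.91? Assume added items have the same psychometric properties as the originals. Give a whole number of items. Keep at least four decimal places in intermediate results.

46

Corrected full-test reliability: r_full = 2 × 0.61 / (1 + 0.61) ≈ 0.7578
Solve Spearman-Brown for n: n = 0.91(1 − 0.7578) / [0.7578(1 − 0.91)] = 3.2316
Required items = 3.2316 × 14 = 45.24, so 46 items.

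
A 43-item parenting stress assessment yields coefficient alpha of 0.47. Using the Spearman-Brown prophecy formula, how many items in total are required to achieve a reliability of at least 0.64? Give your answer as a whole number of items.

87

Rearranging the Spearman-Brown formula for n,
n = r*(1 − r) / [ r (1 − r*) ]
n = 0.64 × (1 − 0.47) / [ 0.47 × (1 − 0.64) ]
n = 0.3392 / 0.1692 ≈ 2.0047
So the test needs 2.0047 × 43 ≈ 86.20 items; rounding up, 87.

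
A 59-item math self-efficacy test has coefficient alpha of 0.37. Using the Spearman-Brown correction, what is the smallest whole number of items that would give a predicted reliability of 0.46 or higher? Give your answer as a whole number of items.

n = 0.46 × (1 − 0.37) / [ 0.37 × (1 − 0.46) ]
n = 0.2898 / 0.1998 ≈ 1.4505
1.4505 × 59 = 85.58 → 86 items

86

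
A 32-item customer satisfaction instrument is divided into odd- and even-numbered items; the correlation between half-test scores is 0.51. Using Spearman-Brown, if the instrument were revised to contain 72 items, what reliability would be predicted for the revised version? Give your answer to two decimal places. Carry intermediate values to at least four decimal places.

First correct the split-half correlation to full-test reliability: r_full = 2 × 0.51 / (1 + 0.51) ≈ 0.6755
Then adjust to 72 items: n = 72/32 = 2.2500
r_new = n·r_full / (1 + (n − 1)·r_full) = 1.5199 / 1.8444 ≈ 0.8241

0.82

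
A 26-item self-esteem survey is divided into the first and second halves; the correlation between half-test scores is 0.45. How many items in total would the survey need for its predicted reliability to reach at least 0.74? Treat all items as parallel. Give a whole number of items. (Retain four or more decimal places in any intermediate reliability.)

r_full = 2(0.45)/(1 + 0.45) = 0.6207
n = r_tgt(1 − r_full) / [r_full(1 − r_tgt)] = 0.74 × 0.3793 / (0.6207 × 0.26) ≈ 1.7392
Required items = 1.7392 × 26 = 45.22, so 46 items.

46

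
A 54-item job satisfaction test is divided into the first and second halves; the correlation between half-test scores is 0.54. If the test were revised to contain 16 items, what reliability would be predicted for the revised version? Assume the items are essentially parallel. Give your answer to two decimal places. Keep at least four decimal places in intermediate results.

First correct the split-half correlation to full-test reliability: r_full = 2 × 0.54 / (1 + 0.54) ≈ 0.7013
Then adjust to 16 items: n = 16/54 = 0.2963
r_new = n·r_full / (1 + (n − 1)·r_full) = 0.2078 / 0.5065 ≈ 0.4103

0.41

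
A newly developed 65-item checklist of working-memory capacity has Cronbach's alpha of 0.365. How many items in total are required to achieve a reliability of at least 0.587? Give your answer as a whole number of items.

161

Invert Spearman-Brown to solve for n:
n = r*(1 − r) / [ r (1 − r*) ]
n = [0.587 × 0.635] / [0.365 × 0.413]
n = 0.372745 / 0.150745 ≈ 2.4727
So the test needs 2.4727 × 65 ≈ 160.73 items; rounding up, 161.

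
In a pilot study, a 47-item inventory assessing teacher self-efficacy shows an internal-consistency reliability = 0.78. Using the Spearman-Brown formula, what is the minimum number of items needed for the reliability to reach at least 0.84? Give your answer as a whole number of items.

n = [0.84 × 0.22] / [0.78 × 0.16]
  = 0.1848 / 0.1248 = 1.4808
1.4808 × 47 = 69.60 → 70 items

70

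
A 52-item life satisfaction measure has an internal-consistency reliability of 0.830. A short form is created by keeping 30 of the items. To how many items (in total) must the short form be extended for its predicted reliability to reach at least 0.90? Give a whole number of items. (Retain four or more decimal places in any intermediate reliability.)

96

First, r for the 30-item form: n = 30/52 = 0.5769, so r_30 = 0.5769·0.830/(1 + (0.5769 − 1)·0.830) = 0.7380
Then solve for n' with r_old = 0.7380, r_target = 0.90: n' = 0.90(1 − 0.7380)/[0.7380(1 − 0.90)] = 3.1951
Total items = 3.1951 × 30 = 95.85, rounded up to 96.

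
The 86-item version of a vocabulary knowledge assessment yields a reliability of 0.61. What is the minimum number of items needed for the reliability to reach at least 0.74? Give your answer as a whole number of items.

157

n = 0.74 × (1 − 0.61) / [ 0.61 × (1 − 0.74) ]
  = 0.2886 / 0.1586 = 1.8197
Items needed = n × 86 = 1.8197 × 86 ≈ 156.49 → round up to 157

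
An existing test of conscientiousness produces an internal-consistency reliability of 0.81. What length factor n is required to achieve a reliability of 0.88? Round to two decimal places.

Rearranging the Spearman-Brown formula for n,
n = r_target (1 − r_old) / [ r_old (1 − r_target) ]
n = 0.88 × (1 − 0.81) / [ 0.81 × (1 − 0.88) ]
n = 0.1672 / 0.0972 ≈ 1.7202

1.72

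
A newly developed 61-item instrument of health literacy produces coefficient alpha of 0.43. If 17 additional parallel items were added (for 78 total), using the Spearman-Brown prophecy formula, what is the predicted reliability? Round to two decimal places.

The new length is 78/61 = 1.2787 times the old.
By Spearman-Brown, r_new = n r / (1 + (n − 1) r).
r_new = 1.2787·0.43 / [1 + (1.2787 − 1)·0.43]
r_new = 0.5498 / 1.1198 ≈ 0.4910

0.49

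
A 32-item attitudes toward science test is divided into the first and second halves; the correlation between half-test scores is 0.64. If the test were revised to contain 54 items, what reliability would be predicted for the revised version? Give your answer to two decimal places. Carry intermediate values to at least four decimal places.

0.86

Full-test reliability from the split-half r: r_full = 2(0.64)/(1 + 0.64) = 0.7805
Then adjust to 54 items: n = 54/32 = 1.6875
r_new = n·r_full / (1 + (n − 1)·r_full) = 1.3171 / 1.5366 ≈ 0.8572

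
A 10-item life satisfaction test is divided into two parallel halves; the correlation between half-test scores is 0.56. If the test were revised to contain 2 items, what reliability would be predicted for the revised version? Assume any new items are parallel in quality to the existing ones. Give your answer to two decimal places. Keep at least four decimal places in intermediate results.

Spearman-Brown correction (n = 2): r_full = 2·0.56/(1 + 0.56) = 0.7179
Length factor from 10 to 2 items: n = 2/10 = 0.2000
r_new = n·r_full / (1 + (n − 1)·r_full) = 0.1436 / 0.4257 ≈ 0.3373

0.34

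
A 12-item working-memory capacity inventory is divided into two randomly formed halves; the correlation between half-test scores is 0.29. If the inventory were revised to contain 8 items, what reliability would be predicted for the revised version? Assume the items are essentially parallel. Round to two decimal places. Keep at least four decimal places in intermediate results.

First correct the split-half correlation to full-test reliability: r_full = 2 × 0.29 / (1 + 0.29) ≈ 0.4496
Length factor from 12 to 8 items: n = 8/12 = 0.6667
r_new = n·r_full / (1 + (n − 1)·r_full) = 0.2997 / 0.8501 ≈ 0.3525

0.35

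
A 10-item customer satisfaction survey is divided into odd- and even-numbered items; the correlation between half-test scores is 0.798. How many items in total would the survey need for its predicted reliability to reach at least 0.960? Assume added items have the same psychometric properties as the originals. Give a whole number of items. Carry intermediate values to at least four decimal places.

31

r_full = 2(0.798)/(1 + 0.798) = 0.8877
n = r_tgt(1 − r_full) / [r_full(1 − r_tgt)] = 0.960 × 0.1123 / (0.8877 × 0.040) ≈ 3.0362
Items = 3.0362 × 10 ≈ 30.36 → 31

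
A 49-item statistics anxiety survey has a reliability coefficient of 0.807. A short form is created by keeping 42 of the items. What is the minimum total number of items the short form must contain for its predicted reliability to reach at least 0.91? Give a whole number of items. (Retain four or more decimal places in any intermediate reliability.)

Short-form reliability: n = 42/49 = 0.8571; r_42 = n·r/(1+(n−1)r) ≈ 0.7818
Length factor from the short form to reach 0.91: n' = 0.91(1 − 0.7818) / [0.7818(1 − 0.91)] ≈ 2.8220
Items = 2.8220 × 42 ≈ 118.52 → 119

119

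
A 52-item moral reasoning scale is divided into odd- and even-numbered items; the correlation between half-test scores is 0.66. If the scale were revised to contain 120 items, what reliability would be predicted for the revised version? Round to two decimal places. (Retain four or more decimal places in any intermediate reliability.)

Full-test reliability from the split-half r: r_full = 2(0.66)/(1 + 0.66) = 0.7952
Then adjust to 120 items: n = 120/52 = 2.3077
r_new = n·r_full / (1 + (n − 1)·r_full) = 1.8351 / 2.0399 ≈ 0.8996

0.90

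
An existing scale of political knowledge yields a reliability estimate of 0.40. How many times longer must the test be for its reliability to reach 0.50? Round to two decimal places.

1.50

Spearman-Brown solved for the length factor n:
n = r*(1 − r) / [ r (1 − r*) ]
n = [0.50 × 0.60] / [0.40 × 0.50]
  = 0.3000 / 0.2000 = 1.5000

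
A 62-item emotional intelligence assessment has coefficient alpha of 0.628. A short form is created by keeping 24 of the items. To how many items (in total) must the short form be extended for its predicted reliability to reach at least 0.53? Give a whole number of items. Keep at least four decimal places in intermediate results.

Short-form reliability: n = 24/62 = 0.3871; r_24 = n·r/(1+(n−1)r) ≈ 0.3952
Length factor from the short form to reach 0.53: n' = 0.53(1 − 0.3952) / [0.3952(1 − 0.53)] ≈ 1.7257
Total items = 1.7257 × 24 = 41.42, rounded up to 42.

42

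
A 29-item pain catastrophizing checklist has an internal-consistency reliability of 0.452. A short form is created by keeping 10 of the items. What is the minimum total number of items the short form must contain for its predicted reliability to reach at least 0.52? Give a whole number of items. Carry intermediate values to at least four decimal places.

39

Short-form reliability: n = 10/29 = 0.3448; r_10 = n·r/(1+(n−1)r) ≈ 0.2214
Length factor from the short form to reach 0.52: n' = 0.52(1 − 0.2214) / [0.2214(1 − 0.52)] ≈ 3.8098
Total items = 3.8098 × 10 = 38.10, rounded up to 39.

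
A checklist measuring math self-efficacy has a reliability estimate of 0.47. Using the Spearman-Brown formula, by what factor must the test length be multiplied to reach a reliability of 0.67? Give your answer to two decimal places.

2.29

Invert Spearman-Brown to solve for n:
n = r*(1 − r) / [ r (1 − r*) ]
n = 0.67 × (1 − 0.47) / [ 0.47 × (1 − 0.67) ]
n = 0.3551 / 0.1551 ≈ 2.2895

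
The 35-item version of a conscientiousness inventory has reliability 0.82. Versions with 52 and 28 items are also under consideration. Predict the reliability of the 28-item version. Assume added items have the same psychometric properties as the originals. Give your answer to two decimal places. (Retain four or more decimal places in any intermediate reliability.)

0.78

The 52-item form is not needed; work directly from the 35-item form with n = 28/35 = 0.8000.
r_{28} = n·r / (1 + (n − 1)·r) = 0.6560 / 0.8360 ≈ 0.7847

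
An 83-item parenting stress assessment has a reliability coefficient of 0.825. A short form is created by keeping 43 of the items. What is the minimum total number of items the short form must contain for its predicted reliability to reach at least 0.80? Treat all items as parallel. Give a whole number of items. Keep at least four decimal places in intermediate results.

First, r for the 43-item form: n = 43/83 = 0.5181, so r_43 = 0.5181·0.825/(1 + (0.5181 − 1)·0.825) = 0.7095
Length factor from the short form to reach 0.80: n' = 0.80(1 − 0.7095) / [0.7095(1 − 0.80)] ≈ 1.6378
Total items = 1.6378 × 43 = 70.43, rounded up to 71.

71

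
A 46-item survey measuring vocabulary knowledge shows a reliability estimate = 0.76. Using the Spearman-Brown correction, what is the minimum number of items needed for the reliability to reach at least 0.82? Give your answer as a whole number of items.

Invert Spearman-Brown to solve for n:
n = r*(1 − r) / [ r (1 − r*) ]
n = [0.82 × 0.24] / [0.76 × 0.18]
n = 0.1968 / 0.1368 ≈ 1.4386
So the test needs 1.4386 × 46 ≈ 66.18 items; rounding up, 67.

67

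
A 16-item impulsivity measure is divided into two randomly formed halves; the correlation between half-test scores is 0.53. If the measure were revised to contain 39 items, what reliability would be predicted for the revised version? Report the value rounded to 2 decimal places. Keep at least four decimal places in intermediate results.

Full-test reliability from the split-half r: r_full = 2(0.53)/(1 + 0.53) = 0.6928
Length factor from 16 to 39 items: n = 39/16 = 2.4375
r_new = n·r_full / (1 + (n − 1)·r_full) = 1.6887 / 1.9959 ≈ 0.8461

0.85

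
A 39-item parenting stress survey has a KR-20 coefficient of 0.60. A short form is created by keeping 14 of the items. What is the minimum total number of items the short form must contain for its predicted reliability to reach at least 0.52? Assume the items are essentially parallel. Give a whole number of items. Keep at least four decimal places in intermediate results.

First, r for the 14-item form: n = 14/39 = 0.3590, so r_14 = 0.3590·0.60/(1 + (0.3590 − 1)·0.60) = 0.3500
Then solve for n' with r_old = 0.3500, r_target = 0.52: n' = 0.52(1 − 0.3500)/[0.3500(1 − 0.52)] = 2.0119
Items = 2.0119 × 14 ≈ 28.17 → 29

29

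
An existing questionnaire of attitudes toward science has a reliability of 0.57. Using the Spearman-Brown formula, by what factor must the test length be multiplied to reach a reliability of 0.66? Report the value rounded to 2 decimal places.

1.46

n = [0.66 × 0.43] / [0.57 × 0.34]
  = 0.2838 / 0.1938 = 1.4644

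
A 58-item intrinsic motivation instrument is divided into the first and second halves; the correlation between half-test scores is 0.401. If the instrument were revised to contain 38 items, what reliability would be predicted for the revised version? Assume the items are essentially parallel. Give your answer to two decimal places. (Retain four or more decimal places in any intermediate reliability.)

First correct the split-half correlation to full-test reliability: r_full = 2 × 0.401 / (1 + 0.401) ≈ 0.5724
Length factor from 58 to 38 items: n = 38/58 = 0.6552
r_new = n·r_full / (1 + (n − 1)·r_full) = 0.3750 / 0.8026 ≈ 0.4672

0.47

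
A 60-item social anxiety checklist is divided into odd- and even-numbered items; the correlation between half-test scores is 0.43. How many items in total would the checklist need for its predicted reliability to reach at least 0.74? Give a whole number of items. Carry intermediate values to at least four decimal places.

114

r_full = 2(0.43)/(1 + 0.43) = 0.6014
n = r_tgt(1 − r_full) / [r_full(1 − r_tgt)] = 0.74 × 0.3986 / (0.6014 × 0.26) ≈ 1.8864
Items = 1.8864 × 60 ≈ 113.18 → 114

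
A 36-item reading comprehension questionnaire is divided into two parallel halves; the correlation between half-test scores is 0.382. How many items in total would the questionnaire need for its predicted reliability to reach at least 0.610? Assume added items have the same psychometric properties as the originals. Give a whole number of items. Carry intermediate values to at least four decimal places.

Corrected full-test reliability: r_full = 2 × 0.382 / (1 + 0.382) ≈ 0.5528
n = r_tgt(1 − r_full) / [r_full(1 − r_tgt)] = 0.610 × 0.4472 / (0.5528 × 0.390) ≈ 1.2653
Required items = 1.2653 × 36 = 45.55, so 46 items.

46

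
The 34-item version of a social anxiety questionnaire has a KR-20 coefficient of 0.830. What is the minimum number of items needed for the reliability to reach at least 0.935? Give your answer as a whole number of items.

n = [0.935 × 0.170] / [0.830 × 0.065]
  = 0.158950 / 0.053950 = 2.9462
Items needed = n × 34 = 2.9462 × 34 ≈ 100.17 → round up to 101

101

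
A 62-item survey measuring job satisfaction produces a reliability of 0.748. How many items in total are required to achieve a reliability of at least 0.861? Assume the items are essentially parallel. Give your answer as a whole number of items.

130

Invert Spearman-Brown to solve for n:
n = r*(1 − r) / [ r (1 − r*) ]
n = 0.861(1 − 0.748) / [0.748(1 − 0.861)]
  = 0.216972 / 0.103972 = 2.0868
2.0868 × 62 = 129.38 → 130 items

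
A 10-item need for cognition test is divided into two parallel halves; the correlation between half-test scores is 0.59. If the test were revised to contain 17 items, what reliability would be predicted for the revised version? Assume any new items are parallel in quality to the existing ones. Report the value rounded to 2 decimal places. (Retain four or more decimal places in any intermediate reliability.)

0.83

Spearman-Brown correction (n = 2): r_full = 2·0.59/(1 + 0.59) = 0.7421
Then adjust to 17 items: n = 17/10 = 1.7000
r_new = n·r_full / (1 + (n − 1)·r_full) = 1.2616 / 1.5195 ≈ 0.8303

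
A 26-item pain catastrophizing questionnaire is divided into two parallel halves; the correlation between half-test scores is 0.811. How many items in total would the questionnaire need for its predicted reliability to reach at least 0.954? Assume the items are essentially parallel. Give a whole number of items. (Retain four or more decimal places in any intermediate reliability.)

Corrected full-test reliability: r_full = 2 × 0.811 / (1 + 0.811) ≈ 0.8956
n = r_tgt(1 − r_full) / [r_full(1 − r_tgt)] = 0.954 × 0.1044 / (0.8956 × 0.046) ≈ 2.4176
Required items = 2.4176 × 26 = 62.86, so 63 items.

63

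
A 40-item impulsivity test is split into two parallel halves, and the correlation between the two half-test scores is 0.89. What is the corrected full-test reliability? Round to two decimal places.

The full test is twice the length of either half (n = 2).
r_full = 2(0.89) / (1 + 0.89)
       = 1.7800 / 1.8900 = 0.9418

0.94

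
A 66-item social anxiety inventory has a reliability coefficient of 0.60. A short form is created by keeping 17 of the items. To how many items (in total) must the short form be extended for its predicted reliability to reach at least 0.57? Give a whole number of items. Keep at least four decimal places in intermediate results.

Short-form reliability: n = 17/66 = 0.2576; r_17 = n·r/(1+(n−1)r) ≈ 0.2787
Then solve for n' with r_old = 0.2787, r_target = 0.57: n' = 0.57(1 − 0.2787)/[0.2787(1 − 0.57)] = 3.4307
Items = 3.4307 × 17 ≈ 58.32 → 59

59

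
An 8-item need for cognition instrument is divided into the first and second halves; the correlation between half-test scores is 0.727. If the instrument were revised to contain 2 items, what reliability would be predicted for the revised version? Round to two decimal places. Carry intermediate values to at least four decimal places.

Full-test reliability from the split-half r: r_full = 2(0.727)/(1 + 0.727) = 0.8419
Then adjust to 2 items: n = 2/8 = 0.2500
r_new = n·r_full / (1 + (n − 1)·r_full) = 0.2105 / 0.3686 ≈ 0.5711

0.57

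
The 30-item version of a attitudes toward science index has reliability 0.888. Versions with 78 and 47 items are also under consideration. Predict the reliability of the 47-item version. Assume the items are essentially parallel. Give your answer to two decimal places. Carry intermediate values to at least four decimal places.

Only the ratio of lengths matters: n = 47/30 = 1.5667
r_{47} = n·r / (1 + (n − 1)·r) = 1.3912 / 1.5032 ≈ 0.9255

0.93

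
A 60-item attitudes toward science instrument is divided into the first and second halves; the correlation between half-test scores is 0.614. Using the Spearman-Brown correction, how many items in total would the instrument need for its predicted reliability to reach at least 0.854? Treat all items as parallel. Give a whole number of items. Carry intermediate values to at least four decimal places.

r_full = 2(0.614)/(1 + 0.614) = 0.7608
n = r_tgt(1 − r_full) / [r_full(1 − r_tgt)] = 0.854 × 0.2392 / (0.7608 × 0.146) ≈ 1.8391
Required items = 1.8391 × 60 = 110.35, so 111 items.

111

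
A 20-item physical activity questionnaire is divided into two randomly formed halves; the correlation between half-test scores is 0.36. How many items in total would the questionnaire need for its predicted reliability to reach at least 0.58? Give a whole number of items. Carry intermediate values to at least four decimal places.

25

Corrected full-test reliability: r_full = 2 × 0.36 / (1 + 0.36) ≈ 0.5294
n = r_tgt(1 − r_full) / [r_full(1 − r_tgt)] = 0.58 × 0.4706 / (0.5294 × 0.42) ≈ 1.2276
Required items = 1.2276 × 20 = 24.55, so 25 items.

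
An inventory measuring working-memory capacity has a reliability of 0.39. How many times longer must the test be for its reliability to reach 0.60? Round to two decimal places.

n = 0.60 × (1 − 0.39) / [ 0.39 × (1 − 0.60) ]
n = 0.3660 / 0.1560 ≈ 2.3462

2.35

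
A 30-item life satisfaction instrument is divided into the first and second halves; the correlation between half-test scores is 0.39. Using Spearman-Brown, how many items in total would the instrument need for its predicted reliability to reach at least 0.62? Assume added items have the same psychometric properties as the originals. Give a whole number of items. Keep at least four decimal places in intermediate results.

Corrected full-test reliability: r_full = 2 × 0.39 / (1 + 0.39) ≈ 0.5612
n = r_tgt(1 − r_full) / [r_full(1 − r_tgt)] = 0.62 × 0.4388 / (0.5612 × 0.38) ≈ 1.2757
Required items = 1.2757 × 30 = 38.27, so 39 items.

39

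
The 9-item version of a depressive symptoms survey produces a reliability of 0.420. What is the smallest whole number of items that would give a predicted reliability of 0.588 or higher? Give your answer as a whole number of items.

n = [0.588 × 0.580] / [0.420 × 0.412]
  = 0.341040 / 0.173040 = 1.9709
1.9709 × 9 = 17.74 → 18 items

18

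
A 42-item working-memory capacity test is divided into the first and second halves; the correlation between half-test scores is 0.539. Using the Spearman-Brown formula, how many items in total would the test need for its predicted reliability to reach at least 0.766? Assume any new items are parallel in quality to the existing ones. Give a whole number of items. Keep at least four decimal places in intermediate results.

r_full = 2(0.539)/(1 + 0.539) = 0.7005
n = r_tgt(1 − r_full) / [r_full(1 − r_tgt)] = 0.766 × 0.2995 / (0.7005 × 0.234) ≈ 1.3996
Items = 1.3996 × 42 ≈ 58.78 → 59

59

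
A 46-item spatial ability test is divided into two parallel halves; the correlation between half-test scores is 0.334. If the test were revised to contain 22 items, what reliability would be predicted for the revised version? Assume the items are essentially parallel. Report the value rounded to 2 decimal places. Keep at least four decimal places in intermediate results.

0.32

Full-test reliability from the split-half r: r_full = 2(0.334)/(1 + 0.334) = 0.5007
Then adjust to 22 items: n = 22/46 = 0.4783
r_new = n·r_full / (1 + (n − 1)·r_full) = 0.2395 / 0.7388 ≈ 0.3242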